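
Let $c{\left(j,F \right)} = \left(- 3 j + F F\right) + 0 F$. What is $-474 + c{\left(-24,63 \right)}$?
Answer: $3567$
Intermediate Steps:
$c{\left(j,F \right)} = F^{2} - 3 j$ ($c{\left(j,F \right)} = \left(- 3 j + F^{2}\right) + 0 = \left(F^{2} - 3 j\right) + 0 = F^{2} - 3 j$)
$-474 + c{\left(-24,63 \right)} = -474 - \left(-72 - 63^{2}\right) = -474 + \left(3969 + 72\right) = -474 + 4041 = 3567$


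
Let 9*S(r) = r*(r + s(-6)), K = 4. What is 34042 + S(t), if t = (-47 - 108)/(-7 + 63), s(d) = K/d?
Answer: 2882493659/84672 ≈ 34043.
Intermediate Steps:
s(d) = 4/d
t = -155/56 ≈ -2.7679
S(r) = r*(-⅔ + r)/9 (S(r) = (r*(r + 4/(-6)))/9 = (r*(r + 4*(-⅙)))/9 = (r*(r - ⅔))/9 = (r*(-⅔ + r))/9 = r*(-⅔ + r)/9)
34042 + S(t) = 34042 + (1/27)*(-155/56)*(-2 + 3*(-155/56)) = 34042 + (1/27)*(-155/56)*(-2 - 465/56) = 34042 + (1/27)*(-155/56)*(-577/56) = 34042 + 89435/84672 = 2882493659/84672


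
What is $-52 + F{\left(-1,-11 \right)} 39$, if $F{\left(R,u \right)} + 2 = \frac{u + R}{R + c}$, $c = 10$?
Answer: $-182$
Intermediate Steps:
$F{\left(R,u \right)} = -2 + \frac{R + u}{10 + R}$ ($F{\left(R,u \right)} = -2 + \frac{u + R}{R + 10} = -2 + \frac{R + u}{10 + R}$)
$-52 + F{\left(-1,-11 \right)} 39 = -52 + \frac{-20 - 11 - -1}{10 - 1} \cdot 39 = -52 + \frac{-20 - 11 + 1}{9} \cdot 39 = -52 + \frac{1}{9} \left(-30\right) 39 = -52 - 130 = -182$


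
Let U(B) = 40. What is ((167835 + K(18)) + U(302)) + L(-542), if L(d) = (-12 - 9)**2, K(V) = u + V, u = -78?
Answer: 168256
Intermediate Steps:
K(V) = -78 + V
L(d) = 441 (L(d) = (-21)**2 = 441)
((167835 + K(18)) + U(302)) + L(-542) = ((167835 + (-78 + 18)) + 40) + 441 = ((167835 - 60) + 40) + 441 = (167775 + 40) + 441 = 167815 + 441 = 168256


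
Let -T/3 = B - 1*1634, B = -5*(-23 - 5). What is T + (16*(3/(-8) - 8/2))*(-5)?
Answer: 4832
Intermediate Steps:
B = 140 (B = -5*(-28) = 140)
T = 4482 (T = -3*(140 - 1*1634) = -3*(140 - 1634) = -3*(-1494) = 4482)
T + (16*(3/(-8) - 8/2))*(-5) = 4482 + (16*(3/(-8) - 8/2))*(-5) = 4482 + (16*(3*(-⅛) - 8*½))*(-5) = 4482 + (16*(-3/8 - 4))*(-5) = 4482 + (16*(-35/8))*(-5) = 4482 - 70*(-5) = 4482 + 350 = 4832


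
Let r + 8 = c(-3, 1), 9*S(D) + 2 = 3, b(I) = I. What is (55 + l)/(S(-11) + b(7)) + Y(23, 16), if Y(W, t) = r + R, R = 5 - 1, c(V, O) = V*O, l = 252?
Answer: 2315/64 ≈ 36.172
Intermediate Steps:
S(D) = 1/9 (S(D) = -2/9 + (1/9)*3 = -2/9 + 1/3 = 1/9)
c(V, O) = O*V
r = -11 (r = -8 + 1*(-3) = -8 - 3 = -11)
R = 4
Y(W, t) = -7 (Y(W, t) = -11 + 4 = -7)
(55 + l)/(S(-11) + b(7)) + Y(23, 16) = (55 + 252)/(1/9 + 7) - 7 = 307/(64/9) - 7 = 307*(9/64) - 7 = 2763/64 - 7 = 2315/64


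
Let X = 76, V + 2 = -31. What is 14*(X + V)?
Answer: 602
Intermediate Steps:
V = -33 (V = -2 - 31 = -33)
14*(X + V) = 14*(76 - 33) = 14*43 = 602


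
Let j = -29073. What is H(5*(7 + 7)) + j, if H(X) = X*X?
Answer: -24173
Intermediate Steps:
H(X) = X²
H(5*(7 + 7)) + j = (5*(7 + 7))² - 29073 = (5*14)² - 29073 = 70² - 29073 = 4900 - 29073 = -24173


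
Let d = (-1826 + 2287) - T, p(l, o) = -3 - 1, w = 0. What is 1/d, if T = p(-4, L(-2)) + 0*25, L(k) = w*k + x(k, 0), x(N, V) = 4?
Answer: 1/465 ≈ 0.0021505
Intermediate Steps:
L(k) = 4 (L(k) = 0*k + 4 = 0 + 4 = 4)
p(l, o) = -4
T = -4 (T = -4 + 0*25 = -4 + 0 = -4)
d = 465 (d = (-1826 + 2287) - 1*(-4) = 461 + 4 = 465)
1/d = 1/465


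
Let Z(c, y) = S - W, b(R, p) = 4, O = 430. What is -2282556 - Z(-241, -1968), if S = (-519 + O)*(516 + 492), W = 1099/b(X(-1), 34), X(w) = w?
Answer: -8770277/4 ≈ -2.1926e+6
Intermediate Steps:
W = 1099/4 ≈ 274.75
S = -89712 (S = (-519 + 430)*(516 + 492) = -89*1008 = -89712)
Z(c, y) = -359947/4 (Z(c, y) = -89712 - 1*1099/4 = -89712 - 1099/4 = -359947/4)
-2282556 - Z(-241, -1968) = -2282556 - 1*(-359947/4) = -2282556 + 359947/4 = -8770277/4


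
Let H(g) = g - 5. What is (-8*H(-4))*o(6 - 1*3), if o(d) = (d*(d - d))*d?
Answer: 0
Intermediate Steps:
H(g) = -5 + g
o(d) = 0 (o(d) = (d*0)*d = 0*d = 0)
(-8*H(-4))*o(6 - 1*3) = -8*(-5 - 4)*0 = -8*(-9)*0 = 72*0 = 0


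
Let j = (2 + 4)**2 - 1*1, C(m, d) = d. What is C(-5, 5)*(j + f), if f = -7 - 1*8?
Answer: 100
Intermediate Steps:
f = -15 (f = -7 - 8 = -15)
j = 35 (j = 6**2 - 1 = 36 - 1 = 35)
C(-5, 5)*(j + f) = 5*(35 - 15) = 5*20 = 100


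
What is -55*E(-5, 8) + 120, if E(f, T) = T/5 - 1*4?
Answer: 252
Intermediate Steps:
E(f, T) = -4 + T/5 (E(f, T) = T*(1/5) - 4 = T/5 - 4 = -4 + T/5)
-55*E(-5, 8) + 120 = -55*(-4 + (1/5)*8) + 120 = -55*(-4 + 8/5) + 120 = -55*(-12/5) + 120 = 132 + 120 = 252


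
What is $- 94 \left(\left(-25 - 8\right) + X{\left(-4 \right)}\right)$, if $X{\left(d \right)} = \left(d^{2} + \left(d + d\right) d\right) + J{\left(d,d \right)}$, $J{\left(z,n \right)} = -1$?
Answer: $-1316$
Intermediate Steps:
$X{\left(d \right)} = -1 + 3 d^{2}$ ($X{\left(d \right)} = \left(d^{2} + \left(d + d\right) d\right) - 1 = \left(d^{2} + 2 d d\right) - 1 = \left(d^{2} + 2 d^{2}\right) - 1 = 3 d^{2} - 1 = -1 + 3 d^{2}$)
$- 94 \left(\left(-25 - 8\right) + X{\left(-4 \right)}\right) = - 94 \left(\left(-25 - 8\right) - \left(1 - 3 \left(-4\right)^{2}\right)\right) = - 94 \left(-33 + \left(-1 + 3 \cdot 16\right)\right) = - 94 \left(-33 + \left(-1 + 48\right)\right) = - 94 \left(-33 + 47\right) = \left(-94\right) 14 = -1316$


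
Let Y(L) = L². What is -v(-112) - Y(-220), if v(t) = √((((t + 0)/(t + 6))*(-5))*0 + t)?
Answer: -48400 - 4*I*√7 ≈ -48400.0 - 10.583*I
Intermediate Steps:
v(t) = √t (v(t) = √(((t/(6 + t))*(-5))*0 + t) = √(-5*t/(6 + t)*0 + t) = √(0 + t) = √t)
-v(-112) - Y(-220) = -√(-112) - 1*(-220)² = -4*I*√7 - 1*48400 = -4*I*√7 - 48400 = -48400 - 4*I*√7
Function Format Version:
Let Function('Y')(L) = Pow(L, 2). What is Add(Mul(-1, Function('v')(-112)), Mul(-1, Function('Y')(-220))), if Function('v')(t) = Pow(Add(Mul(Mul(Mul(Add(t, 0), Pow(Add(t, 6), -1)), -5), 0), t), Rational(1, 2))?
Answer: Add(-48400, Mul(-4, I, Pow(7, Rational(1, 2)))) ≈ Add(-48400., Mul(-10.583, I))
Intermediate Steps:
Function('v')(t) = Pow(t, Rational(1, 2)) (Function('v')(t) = Pow(Add(Mul(Mul(Mul(t, Pow(Add(6, t), -1)), -5), 0), t), Rational(1, 2)) = Pow(Add(Mul(Mul(-5, t, Pow(Add(6, t), -1)), 0), t), Rational(1, 2)) = Pow(Add(0, t), Rational(1, 2)) = Pow(t, Rational(1, 2)))
Add(Mul(-1, Function('v')(-112)), Mul(-1, Function('Y')(-220))) = Add(Mul(-1, Pow(-112, Rational(1, 2))), Mul(-1, Pow(-220, 2))) = Add(Mul(-1, Mul(4, I, Pow(7, Rational(1, 2)))), Mul(-1, 48400)) = Add(Mul(-4, I, Pow(7, Rational(1, 2))), -48400) = Add(-48400, Mul(-4, I, Pow(7, Rational(1, 2))))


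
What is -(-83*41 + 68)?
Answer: 3335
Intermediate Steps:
-(-83*41 + 68) = -(-3403 + 68) = -1*(-3335) = 3335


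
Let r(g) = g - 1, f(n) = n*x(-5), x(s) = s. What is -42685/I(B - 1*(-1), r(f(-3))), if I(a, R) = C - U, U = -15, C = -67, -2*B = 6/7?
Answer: 42685/52 ≈ 820.87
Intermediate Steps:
B = -3/7 ≈ -0.42857
f(n) = -5*n (f(n) = n*(-5) = -5*n)
r(g) = -1 + g
I(a, R) = -52 (I(a, R) = -67 - 1*(-15) = -67 + 15 = -52)
-42685/I(B - 1*(-1), r(f(-3))) = -42685/(-52) = -42685*(-1/52) = 42685/52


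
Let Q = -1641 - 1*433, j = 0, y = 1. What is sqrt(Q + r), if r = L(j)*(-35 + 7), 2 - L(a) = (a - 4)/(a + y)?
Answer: I*sqrt(2242) ≈ 47.35*I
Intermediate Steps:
Q = -2074 (Q = -1641 - 433 = -2074)
L(a) = 2 - (-4 + a)/(1 + a) (L(a) = 2 - (a - 4)/(a + 1) = 2 - (-4 + a)/(1 + a))
r = -168 (r = ((6 + 0)/(1 + 0))*(-35 + 7) = (6/1)*(-28) = (1*6)*(-28) = 6*(-28) = -168)
sqrt(Q + r) = sqrt(-2074 - 168) = sqrt(-2242) = I*sqrt(2242)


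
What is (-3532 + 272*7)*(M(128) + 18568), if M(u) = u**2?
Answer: -56901856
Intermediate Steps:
(-3532 + 272*7)*(M(128) + 18568) = (-3532 + 272*7)*(128**2 + 18568) = (-3532 + 1904)*(16384 + 18568) = -1628*34952 = -56901856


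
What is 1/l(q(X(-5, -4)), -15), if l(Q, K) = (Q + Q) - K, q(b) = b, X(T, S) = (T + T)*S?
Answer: 1/95 ≈ 0.010526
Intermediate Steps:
X(T, S) = 2*S*T (X(T, S) = (2*T)*S = 2*S*T)
l(Q, K) = -K + 2*Q (l(Q, K) = 2*Q - K = -K + 2*Q)
1/l(q(X(-5, -4)), -15) = 1/(-1*(-15) + 2*(2*(-4)*(-5))) = 1/(15 + 2*40) = 1/(15 + 80) = 1/95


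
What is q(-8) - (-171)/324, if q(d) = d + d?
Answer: -557/36 ≈ -15.472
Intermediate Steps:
q(d) = 2*d
q(-8) - (-171)/324 = 2*(-8) - (-171)/324 = -16 - (-171)/324 = -16 - 1*(-19/36) = -16 + 19/36 = -557/36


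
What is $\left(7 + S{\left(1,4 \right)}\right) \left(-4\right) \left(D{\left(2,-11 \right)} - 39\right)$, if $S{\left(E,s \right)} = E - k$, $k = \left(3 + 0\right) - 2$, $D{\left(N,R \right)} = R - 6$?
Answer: $1568$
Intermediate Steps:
$D{\left(N,R \right)} = -6 + R$ ($D{\left(N,R \right)} = R - 6 = -6 + R$)
$k = 1$ ($k = 3 - 2 = 1$)
$S{\left(E,s \right)} = -1 + E$ ($S{\left(E,s \right)} = E - 1 = -1 + E$)
$\left(7 + S{\left(1,4 \right)}\right) \left(-4\right) \left(D{\left(2,-11 \right)} - 39\right) = \left(7 + \left(-1 + 1\right)\right) \left(-4\right) \left(\left(-6 - 11\right) - 39\right) = \left(7 + 0\right) \left(-4\right) \left(-17 - 39\right) = 7 \left(-4\right) \left(-56\right) = \left(-28\right) \left(-56\right) = 1568$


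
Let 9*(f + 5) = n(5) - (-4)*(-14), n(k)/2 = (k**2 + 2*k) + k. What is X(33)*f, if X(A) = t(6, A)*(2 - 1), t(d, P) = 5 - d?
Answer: 7/3 ≈ 2.3333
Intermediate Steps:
X(A) = -1 (X(A) = (5 - 1*6)*(2 - 1) = (5 - 6)*1 = -1*1 = -1)
n(k) = 2*k**2 + 6*k (n(k) = 2*((k**2 + 2*k) + k) = 2*(k**2 + 3*k) = 2*k**2 + 6*k)
f = -7/3 (f = -5 + (2*5*(3 + 5) - (-4)*(-14))/9 = -5 + (2*5*8 - 1*56)/9 = -5 + (80 - 56)/9 = -5 + (1/9)*24 = -5 + 8/3 = -7/3 ≈ -2.3333)
X(33)*f = -1*(-7/3) = 7/3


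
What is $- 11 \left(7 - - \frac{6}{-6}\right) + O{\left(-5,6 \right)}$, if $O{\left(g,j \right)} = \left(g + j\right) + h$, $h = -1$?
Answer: $-66$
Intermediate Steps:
$O{\left(g,j \right)} = -1 + g + j$ ($O{\left(g,j \right)} = \left(g + j\right) - 1 = -1 + g + j$)
$- 11 \left(7 - - \frac{6}{-6}\right) + O{\left(-5,6 \right)} = - 11 \left(7 - - \frac{6}{-6}\right) - 0 = - 11 \left(7 - \left(-6\right) \left(- \frac{1}{6}\right)\right) + 0 = - 11 \left(7 - 1\right) + 0 = \left(-11\right) 6 + 0 = -66 + 0 = -66$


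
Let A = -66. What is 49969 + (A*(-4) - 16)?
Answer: 50217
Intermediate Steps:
49969 + (A*(-4) - 16) = 49969 + (-66*(-4) - 16) = 49969 + (264 - 16) = 49969 + 248 = 50217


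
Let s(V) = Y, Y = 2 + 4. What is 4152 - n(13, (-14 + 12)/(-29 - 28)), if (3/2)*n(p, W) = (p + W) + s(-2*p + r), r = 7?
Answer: 707822/171 ≈ 4139.3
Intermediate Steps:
Y = 6
s(V) = 6
n(p, W) = 4 + 2*W/3 + 2*p/3 (n(p, W) = 2*((p + W) + 6)/3 = 2*((W + p) + 6)/3 = 2*(6 + W + p)/3 = 4 + 2*W/3 + 2*p/3)
4152 - n(13, (-14 + 12)/(-29 - 28)) = 4152 - (4 + 2*((-14 + 12)/(-29 - 28))/3 + (⅔)*13) = 4152 - (4 + 2*(-2/(-57))/3 + 26/3) = 4152 - (4 + 2*(-2*(-1/57))/3 + 26/3) = 4152 - (4 + (⅔)*(2/57) + 26/3) = 4152 - (4 + 4/171 + 26/3) = 4152 - 1*2170/171 = 4152 - 2170/171 = 707822/171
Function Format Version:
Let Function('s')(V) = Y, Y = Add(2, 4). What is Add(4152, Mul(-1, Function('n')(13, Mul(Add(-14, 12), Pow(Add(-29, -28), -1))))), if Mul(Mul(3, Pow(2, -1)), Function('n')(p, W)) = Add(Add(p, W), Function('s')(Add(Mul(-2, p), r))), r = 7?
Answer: Rational(707822, 171) ≈ 4139.3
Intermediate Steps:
Y = 6
Function('s')(V) = 6
Function('n')(p, W) = Add(4, Mul(Rational(2, 3), W), Mul(Rational(2, 3), p)) (Function('n')(p, W) = Mul(Rational(2, 3), Add(Add(p, W), 6)) = Mul(Rational(2, 3), Add(Add(W, p), 6)) = Mul(Rational(2, 3), Add(6, W, p)) = Add(4, Mul(Rational(2, 3), W), Mul(Rational(2, 3), p)))
Add(4152, Mul(-1, Function('n')(13, Mul(Add(-14, 12), Pow(Add(-29, -28), -1))))) = Add(4152, Mul(-1, Add(4, Mul(Rational(2, 3), Mul(Add(-14, 12), Pow(Add(-29, -28), -1))), Mul(Rational(2, 3), 13)))) = Add(4152, Mul(-1, Add(4, Mul(Rational(2, 3), Mul(-2, Pow(-57, -1))), Rational(26, 3)))) = Add(4152, Mul(-1, Add(4, Mul(Rational(2, 3), Mul(-2, Rational(-1, 57))), Rational(26, 3)))) = Add(4152, Mul(-1, Add(4, Mul(Rational(2, 3), Rational(2, 57)), Rational(26, 3)))) = Add(4152, Mul(-1, Add(4, Rational(4, 171), Rational(26, 3)))) = Add(4152, Mul(-1, Rational(2170, 171))) = Add(4152, Rational(-2170, 171)) = Rational(707822, 171)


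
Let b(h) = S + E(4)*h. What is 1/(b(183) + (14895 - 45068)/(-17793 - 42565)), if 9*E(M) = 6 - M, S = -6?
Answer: 181074/6367751 ≈ 0.028436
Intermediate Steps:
E(M) = ⅔ - M/9 (E(M) = (6 - M)/9 = ⅔ - M/9)
b(h) = -6 + 2*h/9 (b(h) = -6 + (⅔ - ⅑*4)*h = -6 + (⅔ - 4/9)*h = -6 + 2*h/9)
1/(b(183) + (14895 - 45068)/(-17793 - 42565)) = 1/((-6 + (2/9)*183) + (14895 - 45068)/(-17793 - 42565)) = 1/((-6 + 122/3) - 30173/(-60358)) = 1/(104/3 - 30173*(-1/60358)) = 1/(104/3 + 30173/60358) = 1/(6367751/181074) = 181074/6367751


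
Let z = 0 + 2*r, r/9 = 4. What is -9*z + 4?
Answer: -644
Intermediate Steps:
r = 36 (r = 9*4 = 36)
z = 72 (z = 0 + 2*36 = 0 + 72 = 72)
-9*z + 4 = -9*72 + 4 = -648 + 4 = -644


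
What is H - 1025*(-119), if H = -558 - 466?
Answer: 120951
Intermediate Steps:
H = -1024
H - 1025*(-119) = -1024 - 1025*(-119) = -1024 + 121975 = 120951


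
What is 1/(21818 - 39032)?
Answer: -1/17214 ≈ -5.8092e-5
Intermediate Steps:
1/(21818 - 39032) = 1/(-17214) = -1/17214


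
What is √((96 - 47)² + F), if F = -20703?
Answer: I*√18302 ≈ 135.28*I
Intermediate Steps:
√((96 - 47)² + F) = √((96 - 47)² - 20703) = √(49² - 20703) = √(2401 - 20703) = √(-18302) = I*√18302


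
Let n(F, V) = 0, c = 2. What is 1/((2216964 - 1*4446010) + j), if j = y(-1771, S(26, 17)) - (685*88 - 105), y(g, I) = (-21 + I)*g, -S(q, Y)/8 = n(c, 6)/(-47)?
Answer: -1/2252030 ≈ -4.4404e-7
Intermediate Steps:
S(q, Y) = 0 (S(q, Y) = -0/(-47) = -0*(-1)/47 = -8*0 = 0)
y(g, I) = g*(-21 + I)
j = -22984 (j = -1771*(-21 + 0) - (685*88 - 105) = -1771*(-21) - (60280 - 105) = 37191 - 1*60175 = 37191 - 60175 = -22984)
1/((2216964 - 1*4446010) + j) = 1/((2216964 - 1*4446010) - 22984) = 1/((2216964 - 4446010) - 22984) = 1/(-2229046 - 22984) = 1/(-2252030) = -1/2252030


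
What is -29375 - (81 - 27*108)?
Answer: -26540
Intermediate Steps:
-29375 - (81 - 27*108) = -29375 - (81 - 2916) = -29375 - 1*(-2835) = -29375 + 2835 = -26540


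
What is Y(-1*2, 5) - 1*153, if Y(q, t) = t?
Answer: -148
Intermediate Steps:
Y(-1*2, 5) - 1*153 = 5 - 1*153 = 5 - 153 = -148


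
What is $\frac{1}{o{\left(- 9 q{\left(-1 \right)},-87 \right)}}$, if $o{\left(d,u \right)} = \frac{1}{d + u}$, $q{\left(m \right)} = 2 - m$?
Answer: $-114$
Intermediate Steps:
$\frac{1}{o{\left(- 9 q{\left(-1 \right)},-87 \right)}} = \frac{1}{\frac{1}{- 9 \left(2 - -1\right) - 87}} = \frac{1}{\frac{1}{- 9 \left(2 + 1\right) - 87}} = \frac{1}{\frac{1}{\left(-9\right) 3 - 87}} = \frac{1}{\frac{1}{-27 - 87}} = \frac{1}{\frac{1}{-114}} = \frac{1}{- \frac{1}{114}} = -114$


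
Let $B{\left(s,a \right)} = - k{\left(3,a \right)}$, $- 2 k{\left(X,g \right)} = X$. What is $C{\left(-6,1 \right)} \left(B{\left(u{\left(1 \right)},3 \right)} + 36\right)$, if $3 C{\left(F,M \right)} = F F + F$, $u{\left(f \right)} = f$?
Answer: $375$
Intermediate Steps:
$k{\left(X,g \right)} = - \frac{X}{2}$
$C{\left(F,M \right)} = \frac{F}{3} + \frac{F^{2}}{3}$ ($C{\left(F,M \right)} = \frac{F F + F}{3} = \frac{F^{2} + F}{3} = \frac{F + F^{2}}{3} = \frac{F}{3} + \frac{F^{2}}{3}$)
$B{\left(s,a \right)} = \frac{3}{2}$ ($B{\left(s,a \right)} = - \frac{\left(-1\right) 3}{2} = \left(-1\right) \left(- \frac{3}{2}\right) = \frac{3}{2}$)
$C{\left(-6,1 \right)} \left(B{\left(u{\left(1 \right)},3 \right)} + 36\right) = \frac{1}{3} \left(-6\right) \left(1 - 6\right) \left(\frac{3}{2} + 36\right) = \frac{1}{3} \left(-6\right) \left(-5\right) \frac{75}{2} = 10 \cdot \frac{75}{2} = 375$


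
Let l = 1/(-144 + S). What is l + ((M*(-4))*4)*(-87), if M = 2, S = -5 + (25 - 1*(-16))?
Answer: 300671/108 ≈ 2784.0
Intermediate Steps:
S = 36 (S = -5 + (25 + 16) = -5 + 41 = 36)
l = -1/108 (l = 1/(-144 + 36) = 1/(-108) = -1/108 ≈ -0.0092593)
l + ((M*(-4))*4)*(-87) = -1/108 + ((2*(-4))*4)*(-87) = -1/108 - 8*4*(-87) = -1/108 - 32*(-87) = -1/108 + 2784 = 300671/108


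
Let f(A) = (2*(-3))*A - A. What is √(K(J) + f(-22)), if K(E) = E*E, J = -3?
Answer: √163 ≈ 12.767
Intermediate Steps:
f(A) = -7*A (f(A) = -6*A - A = -7*A)
K(E) = E²
√(K(J) + f(-22)) = √((-3)² - 7*(-22)) = √(9 + 154) = √163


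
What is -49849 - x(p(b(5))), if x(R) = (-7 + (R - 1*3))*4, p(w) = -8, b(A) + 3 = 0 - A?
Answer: -49777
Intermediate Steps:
b(A) = -3 - A (b(A) = -3 + (0 - A) = -3 - A)
x(R) = -40 + 4*R (x(R) = (-7 + (R - 3))*4 = (-7 + (-3 + R))*4 = (-10 + R)*4 = -40 + 4*R)
-49849 - x(p(b(5))) = -49849 - (-40 + 4*(-8)) = -49849 - (-40 - 32) = -49849 - 1*(-72) = -49849 + 72 = -49777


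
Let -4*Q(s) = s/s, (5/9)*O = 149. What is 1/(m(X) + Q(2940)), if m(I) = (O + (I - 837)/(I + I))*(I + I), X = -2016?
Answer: -20/21684713 ≈ -9.2231e-7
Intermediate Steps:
O = 1341/5 (O = (9/5)*149 = 1341/5 ≈ 268.20)
Q(s) = -¼ (Q(s) = -s/(4*s) = -¼*1 = -¼)
m(I) = 2*I*(1341/5 + (-837 + I)/(2*I)) (m(I) = (1341/5 + (I - 837)/(I + I))*(I + I) = (1341/5 + (-837 + I)/((2*I)))*(2*I) = (1341/5 + (-837 + I)*(1/(2*I)))*(2*I) = (1341/5 + (-837 + I)/(2*I))*(2*I) = 2*I*(1341/5 + (-837 + I)/(2*I)))
1/(m(X) + Q(2940)) = 1/((-837 + (2687/5)*(-2016)) - ¼) = 1/((-837 - 5416992/5) - ¼) = 1/(-5421177/5 - ¼) = 1/(-21684713/20) = -20/21684713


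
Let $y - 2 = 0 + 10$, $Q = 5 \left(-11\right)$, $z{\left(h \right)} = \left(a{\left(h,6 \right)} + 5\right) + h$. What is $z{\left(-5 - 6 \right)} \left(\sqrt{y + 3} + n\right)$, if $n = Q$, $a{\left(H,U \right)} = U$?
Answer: $0$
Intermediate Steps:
$z{\left(h \right)} = 11 + h$ ($z{\left(h \right)} = \left(6 + 5\right) + h = 11 + h$)
$Q = -55$
$y = 12$ ($y = 2 + \left(0 + 10\right) = 2 + 10 = 12$)
$n = -55$
$z{\left(-5 - 6 \right)} \left(\sqrt{y + 3} + n\right) = \left(11 - 11\right) \left(\sqrt{12 + 3} - 55\right) = \left(11 - 11\right) \left(\sqrt{15} - 55\right) = \left(11 - 11\right) \left(-55 + \sqrt{15}\right) = 0 \left(-55 + \sqrt{15}\right) = 0$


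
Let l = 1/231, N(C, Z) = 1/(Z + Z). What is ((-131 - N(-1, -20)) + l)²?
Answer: 1464509008561/85377600 ≈ 17153.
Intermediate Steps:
N(C, Z) = 1/(2*Z)
l = 1/231 ≈ 0.0043290
((-131 - N(-1, -20)) + l)² = ((-131 - 1/(2*(-20))) + 1/231)² = ((-131 - (-1)/(2*20)) + 1/231)² = ((-131 - 1*(-1/40)) + 1/231)² = ((-131 + 1/40) + 1/231)² = (-5239/40 + 1/231)² = (-1210169/9240)² = 1464509008561/85377600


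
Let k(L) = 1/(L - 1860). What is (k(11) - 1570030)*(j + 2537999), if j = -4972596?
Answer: 7067599718740187/1849 ≈ 3.8224e+12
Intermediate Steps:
k(L) = 1/(-1860 + L)
(k(11) - 1570030)*(j + 2537999) = (1/(-1860 + 11) - 1570030)*(-4972596 + 2537999) = (1/(-1849) - 1570030)*(-2434597) = (-1/1849 - 1570030)*(-2434597) = -2902985471/1849*(-2434597) = 7067599718740187/1849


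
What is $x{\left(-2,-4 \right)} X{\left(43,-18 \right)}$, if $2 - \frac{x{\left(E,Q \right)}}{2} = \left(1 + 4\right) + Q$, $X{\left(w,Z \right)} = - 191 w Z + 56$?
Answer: $295780$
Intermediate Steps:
$X{\left(w,Z \right)} = 56 - 191 Z w$ ($X{\left(w,Z \right)} = - 191 Z w + 56 = 56 - 191 Z w$)
$x{\left(E,Q \right)} = -6 - 2 Q$ ($x{\left(E,Q \right)} = 4 - 2 \left(\left(1 + 4\right) + Q\right) = 4 - 2 \left(5 + Q\right) = 4 - \left(10 + 2 Q\right) = -6 - 2 Q$)
$x{\left(-2,-4 \right)} X{\left(43,-18 \right)} = \left(-6 - -8\right) \left(56 - \left(-3438\right) 43\right) = \left(-6 + 8\right) \left(56 + 147834\right) = 2 \cdot 147890 = 295780$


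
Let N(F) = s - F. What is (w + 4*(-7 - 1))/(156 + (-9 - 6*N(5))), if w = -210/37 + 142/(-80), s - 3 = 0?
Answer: -58387/235320 ≈ -0.24812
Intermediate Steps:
s = 3 (s = 3 + 0 = 3)
N(F) = 3 - F
w = -11027/1480 (w = -210*1/37 + 142*(-1/80) = -210/37 - 71/40 = -11027/1480 ≈ -7.4507)
(w + 4*(-7 - 1))/(156 + (-9 - 6*N(5))) = (-11027/1480 + 4*(-7 - 1))/(156 + (-9 - 6*(3 - 1*5))) = (-11027/1480 + 4*(-8))/(156 + (-9 - 6*(3 - 5))) = (-11027/1480 - 32)/(156 + (-9 - 6*(-2))) = -58387/(1480*(156 + (-9 + 12))) = -58387/(1480*(156 + 3)) = -58387/1480/159 = -58387/1480*1/159 = -58387/235320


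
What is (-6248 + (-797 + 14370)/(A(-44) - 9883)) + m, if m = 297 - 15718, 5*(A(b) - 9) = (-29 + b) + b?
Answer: -1072401668/49487 ≈ -21670.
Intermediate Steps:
A(b) = 16/5 + 2*b/5 (A(b) = 9 + ((-29 + b) + b)/5 = 9 + (-29 + 2*b)/5 = 9 + (-29/5 + 2*b/5) = 16/5 + 2*b/5)
m = -15421
(-6248 + (-797 + 14370)/(A(-44) - 9883)) + m = (-6248 + (-797 + 14370)/((16/5 + (⅖)*(-44)) - 9883)) - 15421 = (-6248 + 13573/((16/5 - 88/5) - 9883)) - 15421 = (-6248 + 13573/(-72/5 - 9883)) - 15421 = (-6248 + 13573/(-49487/5)) - 15421 = (-6248 + 13573*(-5/49487)) - 15421 = (-6248 - 67865/49487) - 15421 = -309262641/49487 - 15421 = -1072401668/49487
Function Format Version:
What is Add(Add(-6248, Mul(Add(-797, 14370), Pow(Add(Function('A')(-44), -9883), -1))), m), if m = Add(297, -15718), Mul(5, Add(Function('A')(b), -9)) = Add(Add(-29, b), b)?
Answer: Rational(-1072401668, 49487) ≈ -21670.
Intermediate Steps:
Function('A')(b) = Add(Rational(16, 5), Mul(Rational(2, 5), b)) (Function('A')(b) = Add(9, Mul(Rational(1, 5), Add(Add(-29, b), b))) = Add(9, Mul(Rational(1, 5), Add(-29, Mul(2, b)))) = Add(9, Add(Rational(-29, 5), Mul(Rational(2, 5), b))) = Add(Rational(16, 5), Mul(Rational(2, 5), b)))
m = -15421
Add(Add(-6248, Mul(Add(-797, 14370), Pow(Add(Function('A')(-44), -9883), -1))), m) = Add(Add(-6248, Mul(Add(-797, 14370), Pow(Add(Add(Rational(16, 5), Mul(Rational(2, 5), -44)), -9883), -1))), -15421) = Add(Add(-6248, Mul(13573, Pow(Add(Add(Rational(16, 5), Rational(-88, 5)), -9883), -1))), -15421) = Add(Add(-6248, Mul(13573, Pow(Add(Rational(-72, 5), -9883), -1))), -15421) = Add(Add(-6248, Mul(13573, Pow(Rational(-49487, 5), -1))), -15421) = Add(Add(-6248, Mul(13573, Rational(-5, 49487))), -15421) = Add(Add(-6248, Rational(-67865, 49487)), -15421) = Add(Rational(-309262641, 49487), -15421) = Rational(-1072401668, 49487)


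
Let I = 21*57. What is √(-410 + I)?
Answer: √787 ≈ 28.054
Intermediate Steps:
I = 1197
√(-410 + I) = √(-410 + 1197) = √787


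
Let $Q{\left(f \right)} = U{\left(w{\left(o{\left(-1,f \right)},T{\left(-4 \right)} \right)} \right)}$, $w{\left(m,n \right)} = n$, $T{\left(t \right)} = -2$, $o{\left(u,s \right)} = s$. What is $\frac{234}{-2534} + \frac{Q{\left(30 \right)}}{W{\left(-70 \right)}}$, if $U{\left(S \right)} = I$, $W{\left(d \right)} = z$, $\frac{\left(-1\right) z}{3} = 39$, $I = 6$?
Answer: $- \frac{7097}{49413} \approx -0.14363$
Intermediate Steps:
$z = -117$ ($z = \left(-3\right) 39 = -117$)
$W{\left(d \right)} = -117$
$U{\left(S \right)} = 6$
$Q{\left(f \right)} = 6$
$\frac{234}{-2534} + \frac{Q{\left(30 \right)}}{W{\left(-70 \right)}} = \frac{234}{-2534} + \frac{6}{-117} = 234 \left(- \frac{1}{2534}\right) + 6 \left(- \frac{1}{117}\right) = - \frac{117}{1267} - \frac{2}{39} = - \frac{7097}{49413}$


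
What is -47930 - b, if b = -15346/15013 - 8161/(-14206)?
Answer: -10222159832357/213274678 ≈ -47930.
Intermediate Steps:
b = -95484183/213274678 (b = -15346*1/15013 - 8161*(-1/14206) = -15346/15013 + 8161/14206 = -95484183/213274678 ≈ -0.44771)
-47930 - b = -47930 - 1*(-95484183/213274678) = -47930 + 95484183/213274678 = -10222159832357/213274678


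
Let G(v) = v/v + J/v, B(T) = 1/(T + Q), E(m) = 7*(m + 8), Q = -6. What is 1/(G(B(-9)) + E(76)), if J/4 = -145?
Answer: 1/9289 ≈ 0.00010765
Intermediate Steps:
J = -580 (J = 4*(-145) = -580)
E(m) = 56 + 7*m (E(m) = 7*(8 + m) = 56 + 7*m)
B(T) = 1/(-6 + T) (B(T) = 1/(T - 6) = 1/(-6 + T))
G(v) = 1 - 580/v (G(v) = v/v - 580/v = 1 - 580/v)
1/(G(B(-9)) + E(76)) = 1/((-580 + 1/(-6 - 9))/(1/(-6 - 9)) + (56 + 7*76)) = 1/((-580 + 1/(-15))/(1/(-15)) + (56 + 532)) = 1/((-580 - 1/15)/(-1/15) + 588) = 1/(-15*(-8701/15) + 588) = 1/(8701 + 588) = 1/9289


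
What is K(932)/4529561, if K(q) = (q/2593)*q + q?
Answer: 3285300/11745151673 ≈ 0.00027972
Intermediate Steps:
K(q) = q + q²/2593 (K(q) = (q*(1/2593))*q + q = (q/2593)*q + q = q²/2593 + q = q + q²/2593)
K(932)/4529561 = ((1/2593)*932*(2593 + 932))/4529561 = ((1/2593)*932*3525)*(1/4529561) = (3285300/2593)*(1/4529561) = 3285300/11745151673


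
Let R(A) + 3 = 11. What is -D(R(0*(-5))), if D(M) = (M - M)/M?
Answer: 0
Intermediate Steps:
R(A) = 8 (R(A) = -3 + 11 = 8)
D(M) = 0 (D(M) = 0/M = 0)
-D(R(0*(-5))) = -1*0 = 0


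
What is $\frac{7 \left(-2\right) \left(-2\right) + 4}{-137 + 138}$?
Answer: $32$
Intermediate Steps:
$\frac{7 \left(-2\right) \left(-2\right) + 4}{-137 + 138} = \frac{\left(-14\right) \left(-2\right) + 4}{1} = \left(28 + 4\right) 1 = 32 \cdot 1 = 32$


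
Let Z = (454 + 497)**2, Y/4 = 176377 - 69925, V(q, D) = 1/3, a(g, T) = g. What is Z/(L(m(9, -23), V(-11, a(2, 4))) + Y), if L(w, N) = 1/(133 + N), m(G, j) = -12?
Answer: 120586800/56774401 ≈ 2.1240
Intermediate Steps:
V(q, D) = 1/3
Y = 425808 (Y = 4*(176377 - 69925) = 4*106452 = 425808)
Z = 904401 (Z = 951**2 = 904401)
Z/(L(m(9, -23), V(-11, a(2, 4))) + Y) = 904401/(1/(133 + 1/3) + 425808) = 904401/(1/(400/3) + 425808) = 904401/(3/400 + 425808) = 904401/(170323203/400) = 904401*(400/170323203) = 120586800/56774401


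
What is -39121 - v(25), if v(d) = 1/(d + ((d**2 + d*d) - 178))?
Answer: -42915738/1097 ≈ -39121.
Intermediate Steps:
v(d) = 1/(-178 + d + 2*d**2) (v(d) = 1/(d + ((d**2 + d**2) - 178)) = 1/(d + (2*d**2 - 178)) = 1/(d + (-178 + 2*d**2)) = 1/(-178 + d + 2*d**2))
-39121 - v(25) = -39121 - 1/(-178 + 25 + 2*25**2) = -39121 - 1/(-178 + 25 + 2*625) = -39121 - 1/(-178 + 25 + 1250) = -39121 - 1/1097 = -42915738/1097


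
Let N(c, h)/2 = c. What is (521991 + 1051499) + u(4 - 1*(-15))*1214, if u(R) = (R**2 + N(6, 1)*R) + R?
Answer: 2311602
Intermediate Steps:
N(c, h) = 2*c
u(R) = R**2 + 13*R (u(R) = (R**2 + (2*6)*R) + R = (R**2 + 12*R) + R = R**2 + 13*R)
(521991 + 1051499) + u(4 - 1*(-15))*1214 = (521991 + 1051499) + ((4 - 1*(-15))*(13 + (4 - 1*(-15))))*1214 = 1573490 + ((4 + 15)*(13 + (4 + 15)))*1214 = 1573490 + (19*(13 + 19))*1214 = 1573490 + (19*32)*1214 = 1573490 + 608*1214 = 1573490 + 738112 = 2311602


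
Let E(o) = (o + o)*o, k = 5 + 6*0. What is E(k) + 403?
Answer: 453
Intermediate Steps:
k = 5 (k = 5 + 0 = 5)
E(o) = 2*o² (E(o) = (2*o)*o = 2*o²)
E(k) + 403 = 2*5² + 403 = 2*25 + 403 = 50 + 403 = 453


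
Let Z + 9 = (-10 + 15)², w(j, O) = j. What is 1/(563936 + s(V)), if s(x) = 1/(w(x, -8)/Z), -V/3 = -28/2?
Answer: 21/11842664 ≈ 1.7732e-6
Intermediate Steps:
V = 42 (V = -3*(-28)/2 = -3*(-14) = 42)
Z = 16 (Z = -9 + (-10 + 15)² = -9 + 5² = -9 + 25 = 16)
s(x) = 16/x (s(x) = 1/(x/16) = 16/x)
1/(563936 + s(V)) = 1/(563936 + 16/42) = 1/(563936 + 16*(1/42)) = 1/(563936 + 8/21) = 1/(11842664/21) = 21/11842664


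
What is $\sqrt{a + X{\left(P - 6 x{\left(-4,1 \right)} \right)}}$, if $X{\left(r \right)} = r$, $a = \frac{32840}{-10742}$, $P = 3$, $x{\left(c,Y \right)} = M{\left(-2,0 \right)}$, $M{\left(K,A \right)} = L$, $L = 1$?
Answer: $\frac{i \sqrt{174734743}}{5371} \approx 2.4611 i$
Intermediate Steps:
$M{\left(K,A \right)} = 1$
$x{\left(c,Y \right)} = 1$
$a = - \frac{16420}{5371}$ ($a = 32840 \left(- \frac{1}{10742}\right) = - \frac{16420}{5371} \approx -3.0572$)
$\sqrt{a + X{\left(P - 6 x{\left(-4,1 \right)} \right)}} = \sqrt{- \frac{16420}{5371} + \left(3 - 6\right)} = \sqrt{- \frac{16420}{5371} - 3} = \sqrt{- \frac{32533}{5371}} = \frac{i \sqrt{174734743}}{5371}$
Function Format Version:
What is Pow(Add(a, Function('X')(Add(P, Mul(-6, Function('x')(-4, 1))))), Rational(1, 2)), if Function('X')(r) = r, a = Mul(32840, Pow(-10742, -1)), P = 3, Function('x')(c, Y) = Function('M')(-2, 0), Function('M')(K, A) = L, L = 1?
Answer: Mul(Rational(1, 5371), I, Pow(174734743, Rational(1, 2))) ≈ Mul(2.4611, I)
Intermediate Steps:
Function('M')(K, A) = 1
Function('x')(c, Y) = 1
a = Rational(-16420, 5371) (a = Mul(32840, Rational(-1, 10742)) = Rational(-16420, 5371) ≈ -3.0572)
Pow(Add(a, Function('X')(Add(P, Mul(-6, Function('x')(-4, 1))))), Rational(1, 2)) = Pow(Add(Rational(-16420, 5371), Add(3, Mul(-6, 1))), Rational(1, 2)) = Pow(Add(Rational(-16420, 5371), Add(3, -6)), Rational(1, 2)) = Pow(Add(Rational(-16420, 5371), -3), Rational(1, 2)) = Pow(Rational(-32533, 5371), Rational(1, 2)) = Mul(Rational(1, 5371), I, Pow(174734743, Rational(1, 2)))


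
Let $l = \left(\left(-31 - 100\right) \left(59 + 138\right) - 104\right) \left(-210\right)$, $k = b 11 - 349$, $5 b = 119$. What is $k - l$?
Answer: $- \frac{27206986}{5} \approx -5.4414 \cdot 10^{6}$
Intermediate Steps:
$b = \frac{119}{5}$ ($b = \frac{1}{5} \cdot 119 = \frac{119}{5} \approx 23.8$)
$k = - \frac{436}{5}$ ($k = \frac{119}{5} \cdot 11 - 349 = \frac{1309}{5} - 349 = - \frac{436}{5} \approx -87.2$)
$l = 5441310$ ($l = \left(\left(-131\right) 197 - 104\right) \left(-210\right) = \left(-25807 - 104\right) \left(-210\right) = \left(-25911\right) \left(-210\right) = 5441310$)
$k - l = - \frac{436}{5} - 5441310 = - \frac{27206986}{5}$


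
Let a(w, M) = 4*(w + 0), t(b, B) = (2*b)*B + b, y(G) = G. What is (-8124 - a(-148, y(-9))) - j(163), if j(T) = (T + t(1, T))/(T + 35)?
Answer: -745913/99 ≈ -7534.5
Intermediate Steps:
t(b, B) = b + 2*B*b (t(b, B) = 2*B*b + b = b + 2*B*b)
a(w, M) = 4*w
j(T) = (1 + 3*T)/(35 + T) (j(T) = (T + 1*(1 + 2*T))/(T + 35) = (T + (1 + 2*T))/(35 + T) = (1 + 3*T)/(35 + T))
(-8124 - a(-148, y(-9))) - j(163) = (-8124 - 4*(-148)) - (1 + 3*163)/(35 + 163) = (-8124 - 1*(-592)) - (1 + 489)/198 = (-8124 + 592) - 490/198 = -7532 - 1*245/99 = -7532 - 245/99 = -745913/99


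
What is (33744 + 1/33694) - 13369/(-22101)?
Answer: 25128631873123/744671094 ≈ 33745.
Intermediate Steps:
(33744 + 1/33694) - 13369/(-22101) = (33744 + 1/33694) - 13369*(-1/22101) = 1136970337/33694 + 13369/22101 = 25128631873123/744671094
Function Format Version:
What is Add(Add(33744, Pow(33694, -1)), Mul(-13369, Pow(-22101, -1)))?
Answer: Rational(25128631873123, 744671094) ≈ 33745.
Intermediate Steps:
Add(Add(33744, Pow(33694, -1)), Mul(-13369, Pow(-22101, -1))) = Add(Add(33744, Rational(1, 33694)), Mul(-13369, Rational(-1, 22101))) = Add(Rational(1136970337, 33694), Rational(13369, 22101)) = Rational(25128631873123, 744671094)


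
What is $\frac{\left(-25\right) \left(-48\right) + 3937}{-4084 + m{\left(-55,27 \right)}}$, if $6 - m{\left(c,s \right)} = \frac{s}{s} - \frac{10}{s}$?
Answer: $- \frac{138699}{110123} \approx -1.2595$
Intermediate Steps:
$m{\left(c,s \right)} = 5 + \frac{10}{s}$ ($m{\left(c,s \right)} = 6 - \left(\frac{s}{s} - \frac{10}{s}\right) = 6 - \left(1 - \frac{10}{s}\right) = 5 + \frac{10}{s}$)
$\frac{\left(-25\right) \left(-48\right) + 3937}{-4084 + m{\left(-55,27 \right)}} = \frac{\left(-25\right) \left(-48\right) + 3937}{-4084 + \left(5 + \frac{10}{27}\right)} = \frac{1200 + 3937}{-4084 + \left(5 + 10 \cdot \frac{1}{27}\right)} = \frac{5137}{-4084 + \left(5 + \frac{10}{27}\right)} = \frac{5137}{-4084 + \frac{145}{27}} = \frac{5137}{- \frac{110123}{27}} = 5137 \left(- \frac{27}{110123}\right) = - \frac{138699}{110123}$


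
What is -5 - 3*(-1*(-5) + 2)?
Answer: -26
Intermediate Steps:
-5 - 3*(-1*(-5) + 2) = -5 - 3*(5 + 2) = -5 - 3*7 = -5 - 21 = -26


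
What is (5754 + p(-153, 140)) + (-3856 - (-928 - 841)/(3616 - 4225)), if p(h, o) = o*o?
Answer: 451397/21 ≈ 21495.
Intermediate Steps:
p(h, o) = o**2
(5754 + p(-153, 140)) + (-3856 - (-928 - 841)/(3616 - 4225)) = (5754 + 140**2) + (-3856 - (-928 - 841)/(3616 - 4225)) = (5754 + 19600) + (-3856 - (-1769)/(-609)) = 25354 + (-3856 - (-1769)*(-1)/609) = 25354 + (-3856 - 1*61/21) = 25354 + (-3856 - 61/21) = 25354 - 81037/21 = 451397/21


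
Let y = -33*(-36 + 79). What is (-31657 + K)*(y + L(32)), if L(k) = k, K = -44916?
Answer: 106206751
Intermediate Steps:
y = -1419 (y = -33*43 = -1419)
(-31657 + K)*(y + L(32)) = (-31657 - 44916)*(-1419 + 32) = -76573*(-1387) = 106206751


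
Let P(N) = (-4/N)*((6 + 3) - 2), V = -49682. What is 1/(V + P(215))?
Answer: -215/10681658 ≈ -2.0128e-5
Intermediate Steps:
P(N) = -28/N (P(N) = (-4/N)*(9 - 2) = -4/N*7 = -28/N)
1/(V + P(215)) = 1/(-49682 - 28/215) = 1/(-10681658/215) = -215/10681658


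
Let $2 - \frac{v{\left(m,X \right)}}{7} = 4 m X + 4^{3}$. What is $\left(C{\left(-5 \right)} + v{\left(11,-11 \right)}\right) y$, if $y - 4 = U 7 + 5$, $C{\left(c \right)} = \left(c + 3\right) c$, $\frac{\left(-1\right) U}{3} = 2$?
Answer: $-97812$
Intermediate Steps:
$U = -6$ ($U = \left(-3\right) 2 = -6$)
$v{\left(m,X \right)} = -434 - 28 X m$ ($v{\left(m,X \right)} = 14 - 7 \left(4 m X + 4^{3}\right) = 14 - 7 \left(4 X m + 64\right) = 14 - 7 \left(64 + 4 X m\right) = 14 - \left(448 + 28 X m\right) = -434 - 28 X m$)
$C{\left(c \right)} = c \left(3 + c\right)$ ($C{\left(c \right)} = \left(3 + c\right) c = c \left(3 + c\right)$)
$y = -33$ ($y = 4 + \left(\left(-6\right) 7 + 5\right) = 4 + \left(-42 + 5\right) = 4 - 37 = -33$)
$\left(C{\left(-5 \right)} + v{\left(11,-11 \right)}\right) y = \left(- 5 \left(3 - 5\right) - \left(434 - 3388\right)\right) \left(-33\right) = \left(\left(-5\right) \left(-2\right) + \left(-434 + 3388\right)\right) \left(-33\right) = \left(10 + 2954\right) \left(-33\right) = 2964 \left(-33\right) = -97812$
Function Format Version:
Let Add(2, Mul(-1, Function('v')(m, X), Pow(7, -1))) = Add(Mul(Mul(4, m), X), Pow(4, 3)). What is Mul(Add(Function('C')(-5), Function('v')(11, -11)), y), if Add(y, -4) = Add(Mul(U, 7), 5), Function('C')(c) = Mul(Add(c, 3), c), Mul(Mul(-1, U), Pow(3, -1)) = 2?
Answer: -97812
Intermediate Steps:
U = -6 (U = Mul(-3, 2) = -6)
Function('v')(m, X) = Add(-434, Mul(-28, X, m)) (Function('v')(m, X) = Add(14, Mul(-7, Add(Mul(Mul(4, m), X), Pow(4, 3)))) = Add(14, Mul(-7, Add(Mul(4, X, m), 64))) = Add(14, Mul(-7, Add(64, Mul(4, X, m)))) = Add(14, Add(-448, Mul(-28, X, m))) = Add(-434, Mul(-28, X, m)))
Function('C')(c) = Mul(c, Add(3, c)) (Function('C')(c) = Mul(Add(3, c), c) = Mul(c, Add(3, c)))
y = -33 (y = Add(4, Add(Mul(-6, 7), 5)) = Add(4, Add(-42, 5)) = Add(4, -37) = -33)
Mul(Add(Function('C')(-5), Function('v')(11, -11)), y) = Mul(Add(Mul(-5, Add(3, -5)), Add(-434, Mul(-28, -11, 11))), -33) = Mul(Add(Mul(-5, -2), Add(-434, 3388)), -33) = Mul(Add(10, 2954), -33) = Mul(2964, -33) = -97812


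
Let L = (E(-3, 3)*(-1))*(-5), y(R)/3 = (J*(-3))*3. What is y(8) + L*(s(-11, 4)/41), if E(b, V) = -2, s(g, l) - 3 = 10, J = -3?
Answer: 3191/41 ≈ 77.829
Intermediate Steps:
s(g, l) = 13 (s(g, l) = 3 + 10 = 13)
y(R) = 81 (y(R) = 3*(-3*(-3)*3) = 3*(9*3) = 3*27 = 81)
L = -10 (L = -2*(-1)*(-5) = 2*(-5) = -10)
y(8) + L*(s(-11, 4)/41) = 81 - 130/41 = 3191/41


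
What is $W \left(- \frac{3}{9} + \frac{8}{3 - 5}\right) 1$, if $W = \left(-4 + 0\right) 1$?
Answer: $\frac{52}{3} \approx 17.333$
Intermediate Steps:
$W = -4$ ($W = \left(-4\right) 1 = -4$)
$W \left(- \frac{3}{9} + \frac{8}{3 - 5}\right) 1 = - 4 \left(- \frac{3}{9} + \frac{8}{3 - 5}\right) 1 = - 4 \left(\left(-3\right) \frac{1}{9} + \frac{8}{3 - 5}\right) 1 = - 4 \left(- \frac{1}{3} + \frac{8}{-2}\right) 1 = - 4 \left(- \frac{1}{3} + 8 \left(- \frac{1}{2}\right)\right) 1 = - 4 \left(- \frac{1}{3} - 4\right) 1 = \left(-4\right) \left(- \frac{13}{3}\right) 1 = \frac{52}{3} \cdot 1 = \frac{52}{3}$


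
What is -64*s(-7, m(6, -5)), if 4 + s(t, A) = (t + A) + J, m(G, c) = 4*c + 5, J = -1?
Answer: 1728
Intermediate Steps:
m(G, c) = 5 + 4*c
s(t, A) = -5 + A + t (s(t, A) = -4 + ((t + A) - 1) = -4 + ((A + t) - 1) = -4 + (-1 + A + t) = -5 + A + t)
-64*s(-7, m(6, -5)) = -64*(-5 + (5 + 4*(-5)) - 7) = -64*(-5 + (5 - 20) - 7) = -64*(-5 - 15 - 7) = -64*(-27) = 1728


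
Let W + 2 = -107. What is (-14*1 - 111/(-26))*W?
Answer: 27577/26 ≈ 1060.7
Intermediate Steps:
W = -109 (W = -2 - 107 = -109)
(-14*1 - 111/(-26))*W = (-14*1 - 111/(-26))*(-109) = (-14 - 111*(-1/26))*(-109) = (-14 + 111/26)*(-109) = -253/26*(-109) = 27577/26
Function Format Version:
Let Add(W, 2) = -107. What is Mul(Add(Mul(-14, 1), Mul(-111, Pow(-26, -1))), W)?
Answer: Rational(27577, 26) ≈ 1060.7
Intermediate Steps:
W = -109 (W = Add(-2, -107) = -109)
Mul(Add(Mul(-14, 1), Mul(-111, Pow(-26, -1))), W) = Mul(Add(Mul(-14, 1), Mul(-111, Pow(-26, -1))), -109) = Mul(Add(-14, Mul(-111, Rational(-1, 26))), -109) = Mul(Add(-14, Rational(111, 26)), -109) = Mul(Rational(-253, 26), -109) = Rational(27577, 26)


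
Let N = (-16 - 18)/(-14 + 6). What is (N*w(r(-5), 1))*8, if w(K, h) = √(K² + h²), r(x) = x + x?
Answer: 34*√101 ≈ 341.70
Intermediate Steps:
N = 17/4 (N = -34/(-8) = -34*(-⅛) = 17/4 ≈ 4.2500)
r(x) = 2*x
(N*w(r(-5), 1))*8 = (17*√((2*(-5))² + 1²)/4)*8 = (17*√((-10)² + 1)/4)*8 = (17*√(100 + 1)/4)*8 = (17*√101/4)*8 = 34*√101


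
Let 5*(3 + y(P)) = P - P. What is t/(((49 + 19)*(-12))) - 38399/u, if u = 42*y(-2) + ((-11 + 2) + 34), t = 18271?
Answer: 29488213/82416 ≈ 357.80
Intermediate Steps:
y(P) = -3 (y(P) = -3 + (P - P)/5 = -3 + (⅕)*0 = -3 + 0 = -3)
u = -101 (u = 42*(-3) + ((-11 + 2) + 34) = -126 + (-9 + 34) = -126 + 25 = -101)
t/(((49 + 19)*(-12))) - 38399/u = 18271/(((49 + 19)*(-12))) - 38399/(-101) = 18271/((68*(-12))) - 38399*(-1/101) = 18271/(-816) + 38399/101 = 18271*(-1/816) + 38399/101 = -18271/816 + 38399/101 = 29488213/82416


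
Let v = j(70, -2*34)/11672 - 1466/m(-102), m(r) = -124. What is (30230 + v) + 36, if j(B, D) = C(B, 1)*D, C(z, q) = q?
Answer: 1369435374/45229 ≈ 30278.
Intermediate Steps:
j(B, D) = D (j(B, D) = 1*D = D)
v = 534460/45229 (v = -2*34/11672 - 1466/(-124) = -68*1/11672 - 1466*(-1/124) = -17/2918 + 733/62 = 534460/45229 ≈ 11.817)
(30230 + v) + 36 = (30230 + 534460/45229) + 36 = 1367807130/45229 + 36 = 1369435374/45229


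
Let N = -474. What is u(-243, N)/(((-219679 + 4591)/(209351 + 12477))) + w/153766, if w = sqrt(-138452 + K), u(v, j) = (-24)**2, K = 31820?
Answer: -2661936/4481 + 3*I*sqrt(2962)/76883 ≈ -594.05 + 0.0021237*I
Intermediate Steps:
u(v, j) = 576
w = 6*I*sqrt(2962) (w = sqrt(-138452 + 31820) = sqrt(-106632) = 6*I*sqrt(2962) ≈ 326.55*I)
u(-243, N)/(((-219679 + 4591)/(209351 + 12477))) + w/153766 = 576/(((-219679 + 4591)/(209351 + 12477))) + (6*I*sqrt(2962))/153766 = 576/((-215088/221828)) + (6*I*sqrt(2962))*(1/153766) = 576/((-215088*1/221828)) + 3*I*sqrt(2962)/76883 = 576/(-53772/55457) + 3*I*sqrt(2962)/76883 = 576*(-55457/53772) + 3*I*sqrt(2962)/76883 = -2661936/4481 + 3*I*sqrt(2962)/76883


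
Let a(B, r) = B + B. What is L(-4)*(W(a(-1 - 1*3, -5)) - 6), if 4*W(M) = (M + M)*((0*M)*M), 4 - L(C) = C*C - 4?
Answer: 48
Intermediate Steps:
L(C) = 8 - C**2 (L(C) = 4 - (C*C - 4) = 4 - (C**2 - 4) = 4 - (-4 + C**2) = 4 + (4 - C**2) = 8 - C**2)
a(B, r) = 2*B
W(M) = 0 (W(M) = ((M + M)*((0*M)*M))/4 = ((2*M)*(0*M))/4 = ((2*M)*0)/4 = (1/4)*0 = 0)
L(-4)*(W(a(-1 - 1*3, -5)) - 6) = (8 - 1*(-4)**2)*(0 - 6) = (8 - 1*16)*(-6) = (8 - 16)*(-6) = -8*(-6) = 48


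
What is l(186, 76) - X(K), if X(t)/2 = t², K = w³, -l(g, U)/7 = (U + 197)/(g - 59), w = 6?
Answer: -11852535/127 ≈ -93327.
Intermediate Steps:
l(g, U) = -7*(197 + U)/(-59 + g) (l(g, U) = -7*(U + 197)/(g - 59) = -7*(197 + U)/(-59 + g))
K = 216 (K = 6³ = 216)
X(t) = 2*t²
l(186, 76) - X(K) = 7*(-197 - 1*76)/(-59 + 186) - 2*216² = 7*(-197 - 76)/127 - 2*46656 = 7*(1/127)*(-273) - 1*93312 = -1911/127 - 93312 = -11852535/127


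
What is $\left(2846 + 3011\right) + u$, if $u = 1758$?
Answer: $7615$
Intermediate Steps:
$\left(2846 + 3011\right) + u = \left(2846 + 3011\right) + 1758 = 5857 + 1758 = 7615$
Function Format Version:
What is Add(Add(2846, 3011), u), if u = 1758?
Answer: 7615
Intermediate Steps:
Add(Add(2846, 3011), u) = Add(Add(2846, 3011), 1758) = Add(5857, 1758) = 7615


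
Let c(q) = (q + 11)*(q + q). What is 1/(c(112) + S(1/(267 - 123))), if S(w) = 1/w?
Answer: 1/27696 ≈ 3.6106e-5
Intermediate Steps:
c(q) = 2*q*(11 + q) (c(q) = (11 + q)*(2*q) = 2*q*(11 + q))
1/(c(112) + S(1/(267 - 123))) = 1/(2*112*(11 + 112) + 1/(1/(267 - 123))) = 1/(2*112*123 + 1/(1/144)) = 1/(27552 + 1/(1/144)) = 1/(27552 + 144) = 1/27696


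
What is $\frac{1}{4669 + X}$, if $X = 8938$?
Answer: $\frac{1}{13607} \approx 7.3492 \cdot 10^{-5}$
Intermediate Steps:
$\frac{1}{4669 + X} = \frac{1}{4669 + 8938} = \frac{1}{13607}$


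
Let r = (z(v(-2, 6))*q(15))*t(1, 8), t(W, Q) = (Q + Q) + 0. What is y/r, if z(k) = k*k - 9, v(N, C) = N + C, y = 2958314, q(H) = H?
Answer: 1479157/840 ≈ 1760.9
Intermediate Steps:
t(W, Q) = 2*Q (t(W, Q) = 2*Q + 0 = 2*Q)
v(N, C) = C + N
z(k) = -9 + k² (z(k) = k² - 9 = -9 + k²)
r = 1680 (r = ((-9 + (6 - 2)²)*15)*(2*8) = ((-9 + 4²)*15)*16 = ((-9 + 16)*15)*16 = (7*15)*16 = 105*16 = 1680)
y/r = 2958314/1680 = 2958314*(1/1680) = 1479157/840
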